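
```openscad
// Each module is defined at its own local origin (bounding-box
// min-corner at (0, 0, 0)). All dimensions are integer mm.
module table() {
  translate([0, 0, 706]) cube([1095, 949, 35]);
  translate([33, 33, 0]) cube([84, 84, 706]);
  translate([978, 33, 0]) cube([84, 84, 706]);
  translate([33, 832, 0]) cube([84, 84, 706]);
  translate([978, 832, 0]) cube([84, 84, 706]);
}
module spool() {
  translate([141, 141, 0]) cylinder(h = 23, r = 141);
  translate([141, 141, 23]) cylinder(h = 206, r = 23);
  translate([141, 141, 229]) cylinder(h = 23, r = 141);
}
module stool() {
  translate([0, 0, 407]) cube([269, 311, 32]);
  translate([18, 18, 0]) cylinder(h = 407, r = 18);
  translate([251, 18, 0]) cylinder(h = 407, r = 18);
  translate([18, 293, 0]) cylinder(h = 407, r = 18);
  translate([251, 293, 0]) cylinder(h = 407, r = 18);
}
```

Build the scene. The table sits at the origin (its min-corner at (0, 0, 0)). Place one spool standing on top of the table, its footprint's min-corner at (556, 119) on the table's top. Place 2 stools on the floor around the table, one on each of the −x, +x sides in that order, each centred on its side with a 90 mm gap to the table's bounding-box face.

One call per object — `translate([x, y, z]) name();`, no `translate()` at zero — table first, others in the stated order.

table();
translate([556, 119, 741]) spool();
translate([-359, 319, 0]) stool();
translate([1185, 319, 0]) stool();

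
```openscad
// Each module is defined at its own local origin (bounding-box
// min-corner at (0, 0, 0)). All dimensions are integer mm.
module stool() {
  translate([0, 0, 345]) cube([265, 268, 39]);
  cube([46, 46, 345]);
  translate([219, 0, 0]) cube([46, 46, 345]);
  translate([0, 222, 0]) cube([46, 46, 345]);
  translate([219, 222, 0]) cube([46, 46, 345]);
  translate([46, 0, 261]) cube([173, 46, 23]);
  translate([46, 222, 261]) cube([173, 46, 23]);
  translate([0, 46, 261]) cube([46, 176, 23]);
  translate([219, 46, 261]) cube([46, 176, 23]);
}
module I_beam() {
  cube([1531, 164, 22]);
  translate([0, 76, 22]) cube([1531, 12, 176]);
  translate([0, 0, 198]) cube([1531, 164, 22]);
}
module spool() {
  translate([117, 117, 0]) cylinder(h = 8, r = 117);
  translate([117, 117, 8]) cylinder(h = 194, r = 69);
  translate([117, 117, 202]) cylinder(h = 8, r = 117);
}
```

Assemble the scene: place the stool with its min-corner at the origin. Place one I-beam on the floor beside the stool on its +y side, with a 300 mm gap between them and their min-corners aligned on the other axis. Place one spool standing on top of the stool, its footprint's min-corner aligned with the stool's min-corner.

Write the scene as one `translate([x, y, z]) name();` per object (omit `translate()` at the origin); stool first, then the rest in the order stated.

stool();
translate([0, 568, 0]) I_beam();
translate([0, 0, 384]) spool();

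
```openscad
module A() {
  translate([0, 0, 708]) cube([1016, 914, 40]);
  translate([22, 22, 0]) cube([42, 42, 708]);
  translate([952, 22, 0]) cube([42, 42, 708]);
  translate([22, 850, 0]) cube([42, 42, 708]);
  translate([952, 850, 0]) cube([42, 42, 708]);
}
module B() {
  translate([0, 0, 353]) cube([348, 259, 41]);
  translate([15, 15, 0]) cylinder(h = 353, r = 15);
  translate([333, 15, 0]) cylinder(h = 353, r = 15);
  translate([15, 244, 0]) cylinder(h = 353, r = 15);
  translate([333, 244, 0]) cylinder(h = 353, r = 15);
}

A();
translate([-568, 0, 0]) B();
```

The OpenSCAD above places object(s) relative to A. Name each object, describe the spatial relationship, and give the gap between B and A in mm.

A is a table. B is a stool. The stool is on the floor beside the table on its −x side. The gap between the stool and the table is 220 mm.

The stool's nearest face is 220 mm from the table's −x face.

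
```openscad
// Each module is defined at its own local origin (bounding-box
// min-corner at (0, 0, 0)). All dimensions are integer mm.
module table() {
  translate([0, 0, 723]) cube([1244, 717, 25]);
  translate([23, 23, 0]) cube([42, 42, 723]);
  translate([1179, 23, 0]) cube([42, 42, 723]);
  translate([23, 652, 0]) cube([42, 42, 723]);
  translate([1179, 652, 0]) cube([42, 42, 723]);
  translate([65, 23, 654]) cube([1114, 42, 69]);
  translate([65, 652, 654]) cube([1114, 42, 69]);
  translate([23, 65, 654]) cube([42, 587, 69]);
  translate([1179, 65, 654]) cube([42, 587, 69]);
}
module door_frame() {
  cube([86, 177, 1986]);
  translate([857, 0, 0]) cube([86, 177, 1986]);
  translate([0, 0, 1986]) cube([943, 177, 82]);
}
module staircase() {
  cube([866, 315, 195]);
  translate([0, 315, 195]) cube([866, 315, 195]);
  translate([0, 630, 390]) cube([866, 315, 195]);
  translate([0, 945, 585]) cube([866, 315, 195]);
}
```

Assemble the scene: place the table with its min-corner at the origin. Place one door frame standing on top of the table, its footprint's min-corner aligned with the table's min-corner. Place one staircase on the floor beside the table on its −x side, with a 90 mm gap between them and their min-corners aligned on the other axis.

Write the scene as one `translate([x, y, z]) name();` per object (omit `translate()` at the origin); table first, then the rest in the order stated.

table();
translate([0, 0, 748]) door_frame();
translate([-956, 0, 0]) staircase();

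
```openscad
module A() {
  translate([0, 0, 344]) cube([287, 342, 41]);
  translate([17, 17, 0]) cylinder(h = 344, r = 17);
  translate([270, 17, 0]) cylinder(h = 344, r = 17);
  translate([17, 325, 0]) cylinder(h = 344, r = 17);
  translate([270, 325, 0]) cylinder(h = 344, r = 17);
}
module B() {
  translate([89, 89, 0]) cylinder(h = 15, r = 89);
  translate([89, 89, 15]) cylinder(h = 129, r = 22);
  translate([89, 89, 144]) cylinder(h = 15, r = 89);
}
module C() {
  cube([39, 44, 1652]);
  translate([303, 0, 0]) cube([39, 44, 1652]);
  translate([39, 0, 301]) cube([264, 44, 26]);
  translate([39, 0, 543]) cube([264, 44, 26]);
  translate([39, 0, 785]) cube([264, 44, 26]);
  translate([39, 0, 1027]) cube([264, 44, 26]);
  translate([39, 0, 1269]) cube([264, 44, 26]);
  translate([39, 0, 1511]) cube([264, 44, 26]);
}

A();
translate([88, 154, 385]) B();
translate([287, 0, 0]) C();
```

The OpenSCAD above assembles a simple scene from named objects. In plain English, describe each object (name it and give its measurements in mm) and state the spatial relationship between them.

A is a four-legged stool. The seat is 287×342 mm, 41 mm thick, top at z = 385 mm. It stands on four round legs, each 34 mm in diameter, from z = 0 to the seat underside, each leg's axis is inset half a diameter from the nearest pair of seat edges (so the leg's bounding box is flush with the corner).

B is a spool: two coaxial disc flanges of radius 89 mm and thickness 15 mm, joined by a core cylinder of radius 22 mm and height 129 mm. The lower flange rests on z = 0 and the three cylinders share a vertical axis.

C is a wooden ladder with two side rails of 39×44 mm section and 1652 mm height, set 342 mm apart overall. Between them run 6 rectangular rungs (44 mm deep, 26 mm thick), front faces flush with the rails' −y face. The bottom of the first rung is 301 mm above the floor and each subsequent rung is 242 mm higher than the one below.

The spool is on top of the stool. The ladder is against the stool's +x side, with their −y faces flush.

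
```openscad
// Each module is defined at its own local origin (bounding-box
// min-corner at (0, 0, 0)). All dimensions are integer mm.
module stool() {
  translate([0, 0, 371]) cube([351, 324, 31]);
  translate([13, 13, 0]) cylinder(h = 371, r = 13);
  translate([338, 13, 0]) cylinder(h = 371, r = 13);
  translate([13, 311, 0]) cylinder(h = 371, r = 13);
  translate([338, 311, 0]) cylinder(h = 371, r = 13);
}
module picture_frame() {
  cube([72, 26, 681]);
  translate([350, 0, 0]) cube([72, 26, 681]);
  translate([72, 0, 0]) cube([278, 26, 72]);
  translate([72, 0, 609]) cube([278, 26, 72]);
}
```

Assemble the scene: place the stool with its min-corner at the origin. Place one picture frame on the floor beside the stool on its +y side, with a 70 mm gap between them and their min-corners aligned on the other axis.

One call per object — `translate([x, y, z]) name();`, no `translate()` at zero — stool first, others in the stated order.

stool();
translate([0, 394, 0]) picture_frame();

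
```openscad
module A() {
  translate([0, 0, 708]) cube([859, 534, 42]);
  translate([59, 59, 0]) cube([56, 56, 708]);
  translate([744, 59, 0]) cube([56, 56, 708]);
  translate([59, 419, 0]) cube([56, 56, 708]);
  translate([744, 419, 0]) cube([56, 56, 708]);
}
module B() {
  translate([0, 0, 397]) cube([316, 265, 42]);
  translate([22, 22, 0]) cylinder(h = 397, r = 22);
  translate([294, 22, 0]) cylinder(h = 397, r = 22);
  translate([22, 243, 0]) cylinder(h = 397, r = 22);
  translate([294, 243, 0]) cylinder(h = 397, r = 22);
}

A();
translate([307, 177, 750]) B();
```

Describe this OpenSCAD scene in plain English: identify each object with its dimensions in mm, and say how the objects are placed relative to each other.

A is a rectangular dining table. The top is 859×534×42 mm with its upper surface at z = 750 mm. It stands on four 56×56 mm square legs, each inset 59 mm from the nearest pair of top edges, running from the floor to the underside of the top.

B is a four-legged stool. The seat is a 316×265×42 mm slab whose top surface is at z = 439 mm; four round legs, each 44 mm in diameter, run from the floor (z = 0) to the underside of the seat, each leg's axis is inset half a diameter from the nearest pair of seat edges (so the leg's bounding box is flush with the corner).

The stool is on top of the table.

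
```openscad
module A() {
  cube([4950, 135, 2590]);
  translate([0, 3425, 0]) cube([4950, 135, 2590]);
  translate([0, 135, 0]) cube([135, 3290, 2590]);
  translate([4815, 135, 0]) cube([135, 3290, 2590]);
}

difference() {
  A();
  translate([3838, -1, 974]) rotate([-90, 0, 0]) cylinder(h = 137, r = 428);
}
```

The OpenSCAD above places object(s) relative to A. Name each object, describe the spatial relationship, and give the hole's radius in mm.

The subtracted cylinder has r = 428 mm.

A is a house frame. The house frame has a circular hole through its front wall. The hole's radius is 428 mm.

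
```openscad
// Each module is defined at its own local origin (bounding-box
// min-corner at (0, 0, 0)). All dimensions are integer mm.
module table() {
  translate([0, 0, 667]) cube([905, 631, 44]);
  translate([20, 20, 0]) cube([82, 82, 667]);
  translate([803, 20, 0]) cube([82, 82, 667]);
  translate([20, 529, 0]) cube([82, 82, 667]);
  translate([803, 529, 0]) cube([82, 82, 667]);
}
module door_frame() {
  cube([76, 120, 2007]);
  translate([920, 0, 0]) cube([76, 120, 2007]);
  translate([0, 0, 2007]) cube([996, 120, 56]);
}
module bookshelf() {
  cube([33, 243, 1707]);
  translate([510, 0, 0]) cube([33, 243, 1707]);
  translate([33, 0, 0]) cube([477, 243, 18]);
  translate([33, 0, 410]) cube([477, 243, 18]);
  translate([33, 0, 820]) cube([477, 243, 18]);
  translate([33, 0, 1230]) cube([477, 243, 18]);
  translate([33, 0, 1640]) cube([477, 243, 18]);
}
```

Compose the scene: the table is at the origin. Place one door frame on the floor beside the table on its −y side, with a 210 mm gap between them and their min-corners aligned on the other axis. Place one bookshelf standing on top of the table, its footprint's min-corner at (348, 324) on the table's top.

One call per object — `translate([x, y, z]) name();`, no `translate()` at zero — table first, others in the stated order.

table();
translate([0, -330, 0]) door_frame();
translate([348, 324, 711]) bookshelf();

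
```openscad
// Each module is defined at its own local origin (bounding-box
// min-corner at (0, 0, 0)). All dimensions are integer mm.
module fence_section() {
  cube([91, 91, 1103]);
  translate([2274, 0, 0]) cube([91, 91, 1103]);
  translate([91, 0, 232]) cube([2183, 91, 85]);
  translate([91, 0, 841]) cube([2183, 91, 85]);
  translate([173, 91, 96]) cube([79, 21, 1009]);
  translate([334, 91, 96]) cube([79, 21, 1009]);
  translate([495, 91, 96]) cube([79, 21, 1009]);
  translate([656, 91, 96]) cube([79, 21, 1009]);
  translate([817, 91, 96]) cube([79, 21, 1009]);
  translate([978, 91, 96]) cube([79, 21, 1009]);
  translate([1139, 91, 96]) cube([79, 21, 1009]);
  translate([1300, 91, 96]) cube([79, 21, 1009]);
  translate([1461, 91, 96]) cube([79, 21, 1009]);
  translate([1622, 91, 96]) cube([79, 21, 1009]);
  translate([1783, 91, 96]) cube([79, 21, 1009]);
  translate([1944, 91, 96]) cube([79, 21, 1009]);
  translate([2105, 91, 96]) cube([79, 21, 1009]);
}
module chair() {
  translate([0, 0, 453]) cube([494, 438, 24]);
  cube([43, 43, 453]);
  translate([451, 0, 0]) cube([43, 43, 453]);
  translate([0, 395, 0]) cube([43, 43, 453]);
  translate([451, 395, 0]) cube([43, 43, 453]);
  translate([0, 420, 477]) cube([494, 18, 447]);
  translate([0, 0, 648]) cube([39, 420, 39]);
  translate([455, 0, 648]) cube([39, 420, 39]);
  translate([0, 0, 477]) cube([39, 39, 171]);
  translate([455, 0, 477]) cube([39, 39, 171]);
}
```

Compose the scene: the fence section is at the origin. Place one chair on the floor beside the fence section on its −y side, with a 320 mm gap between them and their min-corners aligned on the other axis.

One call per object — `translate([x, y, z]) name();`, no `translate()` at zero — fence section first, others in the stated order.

fence_section();
translate([0, -758, 0]) chair();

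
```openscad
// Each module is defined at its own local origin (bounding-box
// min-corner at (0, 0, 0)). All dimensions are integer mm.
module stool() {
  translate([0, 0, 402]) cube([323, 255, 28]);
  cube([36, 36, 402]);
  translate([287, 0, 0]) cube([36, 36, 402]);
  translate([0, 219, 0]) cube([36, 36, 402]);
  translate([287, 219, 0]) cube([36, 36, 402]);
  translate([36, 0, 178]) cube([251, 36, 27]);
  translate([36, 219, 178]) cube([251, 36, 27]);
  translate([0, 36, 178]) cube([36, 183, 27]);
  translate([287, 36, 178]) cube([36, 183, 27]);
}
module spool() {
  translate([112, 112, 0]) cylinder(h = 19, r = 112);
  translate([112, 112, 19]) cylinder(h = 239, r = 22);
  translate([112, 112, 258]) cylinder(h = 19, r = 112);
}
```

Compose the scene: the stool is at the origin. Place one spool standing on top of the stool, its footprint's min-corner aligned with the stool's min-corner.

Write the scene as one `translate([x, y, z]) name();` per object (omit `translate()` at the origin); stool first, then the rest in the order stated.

stool();
translate([0, 0, 430]) spool();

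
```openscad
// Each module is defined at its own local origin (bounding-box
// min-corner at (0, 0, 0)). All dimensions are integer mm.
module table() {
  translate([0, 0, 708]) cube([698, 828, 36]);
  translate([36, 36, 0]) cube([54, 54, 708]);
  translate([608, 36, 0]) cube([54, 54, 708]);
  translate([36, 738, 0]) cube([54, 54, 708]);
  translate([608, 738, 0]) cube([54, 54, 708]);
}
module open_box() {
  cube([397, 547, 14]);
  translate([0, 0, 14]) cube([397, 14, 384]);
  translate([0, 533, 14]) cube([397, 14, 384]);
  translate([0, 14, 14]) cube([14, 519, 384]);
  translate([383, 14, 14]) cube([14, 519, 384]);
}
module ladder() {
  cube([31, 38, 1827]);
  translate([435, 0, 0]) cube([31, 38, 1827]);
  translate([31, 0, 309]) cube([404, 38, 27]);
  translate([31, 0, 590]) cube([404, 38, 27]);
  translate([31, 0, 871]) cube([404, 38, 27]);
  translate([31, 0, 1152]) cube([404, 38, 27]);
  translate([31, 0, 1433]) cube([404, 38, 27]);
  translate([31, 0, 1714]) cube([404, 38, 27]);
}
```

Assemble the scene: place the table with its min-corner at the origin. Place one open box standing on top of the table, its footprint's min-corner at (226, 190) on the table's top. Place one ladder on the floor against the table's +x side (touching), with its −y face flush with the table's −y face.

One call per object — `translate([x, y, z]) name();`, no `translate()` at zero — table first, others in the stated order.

table();
translate([226, 190, 744]) open_box();
translate([698, 0, 0]) ladder();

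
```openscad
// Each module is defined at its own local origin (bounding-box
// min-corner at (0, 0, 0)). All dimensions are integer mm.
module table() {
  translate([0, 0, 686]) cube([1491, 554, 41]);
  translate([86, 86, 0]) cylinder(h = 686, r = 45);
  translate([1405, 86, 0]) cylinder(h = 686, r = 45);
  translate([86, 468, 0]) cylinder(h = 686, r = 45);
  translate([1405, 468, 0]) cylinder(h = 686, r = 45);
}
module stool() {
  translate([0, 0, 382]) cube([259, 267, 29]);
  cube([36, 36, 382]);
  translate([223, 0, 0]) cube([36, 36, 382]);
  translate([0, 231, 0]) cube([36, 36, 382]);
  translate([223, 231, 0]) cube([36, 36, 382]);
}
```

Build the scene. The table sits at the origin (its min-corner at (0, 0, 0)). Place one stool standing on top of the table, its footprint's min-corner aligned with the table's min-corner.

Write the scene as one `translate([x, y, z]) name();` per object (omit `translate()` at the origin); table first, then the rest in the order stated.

table();
translate([0, 0, 727]) stool();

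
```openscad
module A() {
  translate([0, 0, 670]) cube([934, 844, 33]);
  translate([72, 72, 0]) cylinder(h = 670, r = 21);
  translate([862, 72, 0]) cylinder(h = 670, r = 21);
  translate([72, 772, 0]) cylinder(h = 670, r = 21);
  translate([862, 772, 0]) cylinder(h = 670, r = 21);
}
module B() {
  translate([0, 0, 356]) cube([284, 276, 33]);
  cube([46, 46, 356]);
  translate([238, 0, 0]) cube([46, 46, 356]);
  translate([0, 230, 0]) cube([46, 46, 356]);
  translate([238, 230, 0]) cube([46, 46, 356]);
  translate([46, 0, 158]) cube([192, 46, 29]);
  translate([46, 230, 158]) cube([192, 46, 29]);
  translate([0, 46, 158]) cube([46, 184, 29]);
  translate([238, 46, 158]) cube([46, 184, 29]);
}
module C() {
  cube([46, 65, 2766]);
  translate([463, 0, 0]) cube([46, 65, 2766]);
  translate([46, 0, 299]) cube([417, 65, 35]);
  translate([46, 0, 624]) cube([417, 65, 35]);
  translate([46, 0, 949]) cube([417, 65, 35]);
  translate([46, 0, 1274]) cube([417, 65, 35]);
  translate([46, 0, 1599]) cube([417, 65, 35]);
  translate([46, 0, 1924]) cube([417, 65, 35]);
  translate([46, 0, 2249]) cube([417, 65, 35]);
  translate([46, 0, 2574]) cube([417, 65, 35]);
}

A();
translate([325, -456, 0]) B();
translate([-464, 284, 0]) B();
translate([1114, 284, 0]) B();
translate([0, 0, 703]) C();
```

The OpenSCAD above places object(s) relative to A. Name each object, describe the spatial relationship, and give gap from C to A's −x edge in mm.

A is a table. B is a stool. C is a ladder. Three stools sit around the table at the −y, −x, +x sides. The ladder is on top of the table. The gap from the ladder to the table's −x edge is 0 mm.

The ladder's min-x is at 0; the table's min-x is 0; gap = 0 mm.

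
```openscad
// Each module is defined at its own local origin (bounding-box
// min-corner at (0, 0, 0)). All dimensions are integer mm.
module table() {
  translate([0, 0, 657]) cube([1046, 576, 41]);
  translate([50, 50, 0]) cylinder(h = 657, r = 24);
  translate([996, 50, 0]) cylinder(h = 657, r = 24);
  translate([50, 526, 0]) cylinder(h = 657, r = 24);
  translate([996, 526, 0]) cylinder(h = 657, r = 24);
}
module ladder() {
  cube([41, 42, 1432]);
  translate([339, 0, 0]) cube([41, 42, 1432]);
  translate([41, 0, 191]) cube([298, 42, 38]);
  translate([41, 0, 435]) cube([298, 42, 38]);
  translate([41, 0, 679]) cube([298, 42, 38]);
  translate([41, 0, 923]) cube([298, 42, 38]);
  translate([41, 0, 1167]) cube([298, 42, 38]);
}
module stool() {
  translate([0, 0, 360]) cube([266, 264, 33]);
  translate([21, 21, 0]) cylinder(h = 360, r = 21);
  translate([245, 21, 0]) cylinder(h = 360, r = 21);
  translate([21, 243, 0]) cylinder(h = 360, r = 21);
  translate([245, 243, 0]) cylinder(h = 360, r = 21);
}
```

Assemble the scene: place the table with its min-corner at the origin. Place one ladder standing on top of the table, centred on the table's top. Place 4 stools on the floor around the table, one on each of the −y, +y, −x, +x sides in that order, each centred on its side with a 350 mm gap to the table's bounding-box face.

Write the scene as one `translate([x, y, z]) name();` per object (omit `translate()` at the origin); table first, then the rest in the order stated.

table();
translate([333, 267, 698]) ladder();
translate([390, -614, 0]) stool();
translate([390, 926, 0]) stool();
translate([-616, 156, 0]) stool();
translate([1396, 156, 0]) stool();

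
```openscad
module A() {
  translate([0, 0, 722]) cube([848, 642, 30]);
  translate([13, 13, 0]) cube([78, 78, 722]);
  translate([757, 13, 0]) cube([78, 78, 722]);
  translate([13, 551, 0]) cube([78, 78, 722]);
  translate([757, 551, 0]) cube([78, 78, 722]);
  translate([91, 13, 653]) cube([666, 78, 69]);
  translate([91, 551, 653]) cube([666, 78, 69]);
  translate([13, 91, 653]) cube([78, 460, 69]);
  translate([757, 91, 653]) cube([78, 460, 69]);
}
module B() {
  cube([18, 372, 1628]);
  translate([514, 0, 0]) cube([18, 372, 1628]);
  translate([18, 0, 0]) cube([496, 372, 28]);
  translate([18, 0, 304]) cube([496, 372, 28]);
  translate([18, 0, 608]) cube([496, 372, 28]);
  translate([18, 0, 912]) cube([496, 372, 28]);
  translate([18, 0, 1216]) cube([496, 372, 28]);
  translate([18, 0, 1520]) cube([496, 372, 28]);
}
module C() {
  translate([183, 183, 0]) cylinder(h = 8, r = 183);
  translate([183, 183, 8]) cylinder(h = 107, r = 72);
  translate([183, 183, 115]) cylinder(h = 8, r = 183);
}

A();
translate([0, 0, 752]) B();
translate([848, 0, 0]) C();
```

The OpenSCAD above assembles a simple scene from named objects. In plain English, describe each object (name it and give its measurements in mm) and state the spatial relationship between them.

A is a table: top 848 mm (x) × 642 mm (y), 30 mm thick, upper face at z = 752 mm, on four 78×78 mm square legs, each inset 13 mm from the nearest pair of top edges, running from z = 0 to the bottom of the top. Four apron rails, 78 mm thick and 69 mm tall, run between adjacent legs with their top edges flush with the underside of the top and their outer faces flush with the legs' outer faces.

B is an open bookshelf. Two side panels, each 18 mm thick, 372 mm deep and 1628 mm tall, stand 532 mm apart (outside-to-outside). Between them sit 6 shelves, each 28 mm thick and 372 mm deep, spanning the full gap between the sides. The bottom shelf rests on the floor (its underside at z = 0) and the clear gap between one shelf's top and the next shelf's underside is 276 mm.

C is a spool: two coaxial disc flanges of radius 183 mm and thickness 8 mm, joined by a core cylinder of radius 72 mm and height 107 mm. The lower flange rests on z = 0 and the three cylinders share a vertical axis.

The bookshelf is on top of the table. The spool is against the table's +x side, with their −y faces flush.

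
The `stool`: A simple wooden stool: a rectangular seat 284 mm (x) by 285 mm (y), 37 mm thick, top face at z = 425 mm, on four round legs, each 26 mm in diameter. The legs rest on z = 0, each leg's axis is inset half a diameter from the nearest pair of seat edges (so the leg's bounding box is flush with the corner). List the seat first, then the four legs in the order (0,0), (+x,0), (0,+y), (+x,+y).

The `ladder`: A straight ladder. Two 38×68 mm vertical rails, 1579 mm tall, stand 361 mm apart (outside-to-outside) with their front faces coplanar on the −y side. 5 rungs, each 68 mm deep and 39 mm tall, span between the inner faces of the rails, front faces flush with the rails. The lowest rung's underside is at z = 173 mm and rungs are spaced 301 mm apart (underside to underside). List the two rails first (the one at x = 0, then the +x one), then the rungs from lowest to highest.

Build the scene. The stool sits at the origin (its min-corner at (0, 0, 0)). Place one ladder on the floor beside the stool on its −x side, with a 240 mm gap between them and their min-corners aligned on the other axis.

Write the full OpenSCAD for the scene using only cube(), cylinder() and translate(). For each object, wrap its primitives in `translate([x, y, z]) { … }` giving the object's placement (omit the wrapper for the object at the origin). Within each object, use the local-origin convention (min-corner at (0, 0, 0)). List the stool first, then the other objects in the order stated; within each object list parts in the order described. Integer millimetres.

translate([0, 0, 388]) cube([284, 285, 37]);
translate([13, 13, 0]) cylinder(h = 388, r = 13);
translate([271, 13, 0]) cylinder(h = 388, r = 13);
translate([13, 272, 0]) cylinder(h = 388, r = 13);
translate([271, 272, 0]) cylinder(h = 388, r = 13);
translate([-601, 0, 0]) {
  cube([38, 68, 1579]);
  translate([323, 0, 0]) cube([38, 68, 1579]);
  translate([38, 0, 173]) cube([285, 68, 39]);
  translate([38, 0, 474]) cube([285, 68, 39]);
  translate([38, 0, 775]) cube([285, 68, 39]);
  translate([38, 0, 1076]) cube([285, 68, 39]);
  translate([38, 0, 1377]) cube([285, 68, 39]);
}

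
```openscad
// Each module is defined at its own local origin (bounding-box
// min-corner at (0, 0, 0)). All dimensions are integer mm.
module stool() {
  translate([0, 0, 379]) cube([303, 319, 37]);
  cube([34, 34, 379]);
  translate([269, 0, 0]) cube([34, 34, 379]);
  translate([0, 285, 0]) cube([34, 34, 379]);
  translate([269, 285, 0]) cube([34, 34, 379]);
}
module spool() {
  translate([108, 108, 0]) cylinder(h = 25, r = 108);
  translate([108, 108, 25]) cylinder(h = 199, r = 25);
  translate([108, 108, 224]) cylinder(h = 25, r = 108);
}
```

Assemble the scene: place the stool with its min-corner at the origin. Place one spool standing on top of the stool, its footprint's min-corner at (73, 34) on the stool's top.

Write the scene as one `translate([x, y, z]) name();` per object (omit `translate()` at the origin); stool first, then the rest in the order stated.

stool();
translate([73, 34, 416]) spool();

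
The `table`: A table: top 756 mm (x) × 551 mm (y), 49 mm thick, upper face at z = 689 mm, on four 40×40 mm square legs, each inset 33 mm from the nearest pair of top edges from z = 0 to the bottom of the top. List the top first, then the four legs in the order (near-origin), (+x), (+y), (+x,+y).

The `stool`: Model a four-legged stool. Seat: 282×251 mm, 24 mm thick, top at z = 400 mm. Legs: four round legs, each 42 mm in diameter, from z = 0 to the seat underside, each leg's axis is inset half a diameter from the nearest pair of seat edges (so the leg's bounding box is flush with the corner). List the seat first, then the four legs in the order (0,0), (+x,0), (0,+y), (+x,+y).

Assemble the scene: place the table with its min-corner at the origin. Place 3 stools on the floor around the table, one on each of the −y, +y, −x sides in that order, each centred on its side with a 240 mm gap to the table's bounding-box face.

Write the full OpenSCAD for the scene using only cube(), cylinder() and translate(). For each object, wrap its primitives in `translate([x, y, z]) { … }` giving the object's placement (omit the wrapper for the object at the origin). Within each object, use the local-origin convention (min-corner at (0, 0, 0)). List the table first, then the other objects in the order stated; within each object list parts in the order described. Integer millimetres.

translate([0, 0, 640]) cube([756, 551, 49]);
translate([33, 33, 0]) cube([40, 40, 640]);
translate([683, 33, 0]) cube([40, 40, 640]);
translate([33, 478, 0]) cube([40, 40, 640]);
translate([683, 478, 0]) cube([40, 40, 640]);
translate([237, -491, 0]) {
  translate([0, 0, 376]) cube([282, 251, 24]);
  translate([21, 21, 0]) cylinder(h = 376, r = 21);
  translate([261, 21, 0]) cylinder(h = 376, r = 21);
  translate([21, 230, 0]) cylinder(h = 376, r = 21);
  translate([261, 230, 0]) cylinder(h = 376, r = 21);
}
translate([237, 791, 0]) {
  translate([0, 0, 376]) cube([282, 251, 24]);
  translate([21, 21, 0]) cylinder(h = 376, r = 21);
  translate([261, 21, 0]) cylinder(h = 376, r = 21);
  translate([21, 230, 0]) cylinder(h = 376, r = 21);
  translate([261, 230, 0]) cylinder(h = 376, r = 21);
}
translate([-522, 150, 0]) {
  translate([0, 0, 376]) cube([282, 251, 24]);
  translate([21, 21, 0]) cylinder(h = 376, r = 21);
  translate([261, 21, 0]) cylinder(h = 376, r = 21);
  translate([21, 230, 0]) cylinder(h = 376, r = 21);
  translate([261, 230, 0]) cylinder(h = 376, r = 21);
}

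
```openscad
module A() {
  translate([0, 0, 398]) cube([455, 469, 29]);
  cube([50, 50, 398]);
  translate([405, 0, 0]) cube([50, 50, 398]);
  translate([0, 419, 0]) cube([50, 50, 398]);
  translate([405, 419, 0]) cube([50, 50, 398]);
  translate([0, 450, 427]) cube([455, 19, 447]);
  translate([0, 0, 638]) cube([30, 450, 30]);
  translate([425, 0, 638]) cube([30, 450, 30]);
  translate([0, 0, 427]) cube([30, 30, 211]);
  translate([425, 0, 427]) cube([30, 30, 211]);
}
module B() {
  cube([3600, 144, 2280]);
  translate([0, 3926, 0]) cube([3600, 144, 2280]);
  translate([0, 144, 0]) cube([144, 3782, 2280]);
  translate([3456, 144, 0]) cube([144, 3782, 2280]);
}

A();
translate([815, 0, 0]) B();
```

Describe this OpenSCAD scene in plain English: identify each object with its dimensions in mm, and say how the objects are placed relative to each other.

A is a chair. The seat is a 455×469×29 mm slab with its top at z = 427 mm, on four 50×50 mm corner legs (flush with the seat edges, standing on z = 0). A flat backrest 19 mm thick, 447 mm tall, spans the full seat width and rises from the seat top along its +y edge, rear face flush with the rear of the seat. Two armrests of 30×30 mm section run along each side from the seat's front edge to the front of the backrest, top faces 241 mm above the seat top and outer faces flush with the seat's x-edges; a 30×30 mm post under the front of each armrest stands on the seat at the front corner.

B is the wall frame of a small rectangular building: four walls, each 2280 mm tall and 144 mm thick, enclosing a footprint 3600 mm (x) by 4070 mm (y) outside-to-outside, with no floor or roof. The front and back walls (the −y and +y sides) span the full width; the two side walls fit between them.

The house frame is on the floor beside the chair on its +x side.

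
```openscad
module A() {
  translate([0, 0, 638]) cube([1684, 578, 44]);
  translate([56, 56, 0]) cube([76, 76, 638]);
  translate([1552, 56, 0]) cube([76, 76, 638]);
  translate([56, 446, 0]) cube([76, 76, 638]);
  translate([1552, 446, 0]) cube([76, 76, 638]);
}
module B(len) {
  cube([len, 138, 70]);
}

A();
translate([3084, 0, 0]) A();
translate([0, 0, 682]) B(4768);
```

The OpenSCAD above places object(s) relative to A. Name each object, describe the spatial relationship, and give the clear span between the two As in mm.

A is a table. B is a beam. A beam spans the tops of two tables. The clear span between the two tables is 1400 mm.

Second table starts at x = 3084; first ends at x = 1684; clear span = 3084 − 1684 = 1400 mm.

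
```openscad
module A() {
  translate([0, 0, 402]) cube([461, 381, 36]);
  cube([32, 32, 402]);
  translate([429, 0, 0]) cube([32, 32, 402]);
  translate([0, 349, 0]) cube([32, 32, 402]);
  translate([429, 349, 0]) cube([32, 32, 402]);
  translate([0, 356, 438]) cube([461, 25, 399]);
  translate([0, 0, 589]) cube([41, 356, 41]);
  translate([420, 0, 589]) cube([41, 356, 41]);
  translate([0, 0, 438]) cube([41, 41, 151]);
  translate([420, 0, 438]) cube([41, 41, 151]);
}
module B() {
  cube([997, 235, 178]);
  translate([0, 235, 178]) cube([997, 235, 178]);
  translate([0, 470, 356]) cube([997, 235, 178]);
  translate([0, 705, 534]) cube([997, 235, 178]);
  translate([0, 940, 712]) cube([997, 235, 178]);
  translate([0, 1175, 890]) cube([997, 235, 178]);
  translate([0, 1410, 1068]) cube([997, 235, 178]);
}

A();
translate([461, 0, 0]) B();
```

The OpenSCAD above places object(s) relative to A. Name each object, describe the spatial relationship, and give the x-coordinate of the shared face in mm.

The chair's +x face and the staircase's −x face are both at x = 461 mm.

A is a chair. B is a staircase. The staircase is against the chair's +x side, with their −y faces flush. The x-coordinate of the shared face is 461 mm.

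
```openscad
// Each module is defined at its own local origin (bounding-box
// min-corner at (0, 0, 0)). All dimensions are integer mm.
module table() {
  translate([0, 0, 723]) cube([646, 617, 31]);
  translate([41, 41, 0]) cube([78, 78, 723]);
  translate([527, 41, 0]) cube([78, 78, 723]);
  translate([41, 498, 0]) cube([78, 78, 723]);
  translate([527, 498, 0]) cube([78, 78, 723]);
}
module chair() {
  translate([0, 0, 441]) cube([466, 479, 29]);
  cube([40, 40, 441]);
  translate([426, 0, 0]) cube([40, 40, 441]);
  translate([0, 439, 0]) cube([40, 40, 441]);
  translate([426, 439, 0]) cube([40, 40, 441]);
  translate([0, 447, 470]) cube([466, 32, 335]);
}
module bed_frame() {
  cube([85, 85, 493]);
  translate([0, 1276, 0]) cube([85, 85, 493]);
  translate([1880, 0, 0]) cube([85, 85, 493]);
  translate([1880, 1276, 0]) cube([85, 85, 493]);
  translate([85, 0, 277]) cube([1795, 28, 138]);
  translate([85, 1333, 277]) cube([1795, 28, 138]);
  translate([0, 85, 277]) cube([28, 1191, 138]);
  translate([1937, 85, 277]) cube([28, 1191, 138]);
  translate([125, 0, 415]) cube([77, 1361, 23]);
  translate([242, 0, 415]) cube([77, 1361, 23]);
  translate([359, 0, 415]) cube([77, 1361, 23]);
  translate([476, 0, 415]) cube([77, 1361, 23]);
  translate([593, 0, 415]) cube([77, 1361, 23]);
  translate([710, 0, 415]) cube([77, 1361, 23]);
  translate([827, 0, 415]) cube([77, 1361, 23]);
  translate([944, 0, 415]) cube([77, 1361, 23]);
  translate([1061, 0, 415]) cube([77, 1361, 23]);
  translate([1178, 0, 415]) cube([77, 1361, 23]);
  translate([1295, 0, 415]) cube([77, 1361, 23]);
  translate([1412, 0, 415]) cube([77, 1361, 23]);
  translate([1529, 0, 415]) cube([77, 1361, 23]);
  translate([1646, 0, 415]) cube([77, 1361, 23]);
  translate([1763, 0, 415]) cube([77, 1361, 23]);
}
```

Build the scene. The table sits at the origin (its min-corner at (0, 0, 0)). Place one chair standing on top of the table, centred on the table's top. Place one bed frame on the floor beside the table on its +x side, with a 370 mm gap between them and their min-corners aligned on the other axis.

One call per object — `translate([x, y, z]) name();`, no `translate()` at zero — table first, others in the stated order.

table();
translate([90, 69, 754]) chair();
translate([1016, 0, 0]) bed_frame();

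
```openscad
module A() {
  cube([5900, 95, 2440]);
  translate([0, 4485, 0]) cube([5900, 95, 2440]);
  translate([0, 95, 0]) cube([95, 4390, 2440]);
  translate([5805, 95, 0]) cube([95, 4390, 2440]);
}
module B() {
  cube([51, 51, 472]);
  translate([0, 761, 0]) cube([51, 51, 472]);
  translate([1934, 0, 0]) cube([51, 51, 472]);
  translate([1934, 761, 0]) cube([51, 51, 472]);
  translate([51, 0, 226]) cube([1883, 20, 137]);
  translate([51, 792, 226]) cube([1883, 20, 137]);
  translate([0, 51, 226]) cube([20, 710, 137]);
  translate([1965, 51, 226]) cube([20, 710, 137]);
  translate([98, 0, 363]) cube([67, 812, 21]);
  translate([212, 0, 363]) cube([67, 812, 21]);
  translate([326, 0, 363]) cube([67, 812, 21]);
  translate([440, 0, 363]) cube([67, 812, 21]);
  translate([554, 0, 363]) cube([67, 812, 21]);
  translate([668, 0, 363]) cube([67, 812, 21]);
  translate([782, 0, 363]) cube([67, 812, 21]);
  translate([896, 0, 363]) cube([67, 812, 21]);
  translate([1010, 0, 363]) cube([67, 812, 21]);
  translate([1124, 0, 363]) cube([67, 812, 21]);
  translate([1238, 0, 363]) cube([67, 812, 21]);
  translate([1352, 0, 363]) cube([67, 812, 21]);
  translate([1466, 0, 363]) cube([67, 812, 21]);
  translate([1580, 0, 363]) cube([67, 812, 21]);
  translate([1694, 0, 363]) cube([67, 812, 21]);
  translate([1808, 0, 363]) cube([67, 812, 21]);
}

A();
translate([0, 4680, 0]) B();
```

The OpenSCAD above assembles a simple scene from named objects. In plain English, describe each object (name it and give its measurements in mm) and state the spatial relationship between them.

A is the wall frame of a small rectangular building: four walls, each 2440 mm tall and 95 mm thick, enclosing a footprint 5900 mm (x) by 4580 mm (y) outside-to-outside, with no floor or roof. The front and back walls (the −y and +y sides) span the full width; the two side walls fit between them.

B is a bed frame 1985 mm long (x) by 812 mm wide (y). Four 51×51 mm corner posts, 472 mm tall, at the corners of the footprint. Four rails of 20 mm thickness and 137 mm height run between adjacent posts with their undersides at z = 226 mm, their outer faces flush with the outside of the frame (the two x-running rails run between the posts' inner faces; the two y-running rails run between the posts' inner faces). 16 slats, each 67 mm wide (x) and 21 mm thick, lie across the top of the two x-running rails, running the full 812 mm width of the frame in y; the slats are evenly spaced along x between the inner faces of the end posts with equal gaps (rounded down to the nearest mm) at the −x end and between each pair — any rounding remainder accumulates at the +x end.

The bed frame is on the floor beside the house frame on its +y side.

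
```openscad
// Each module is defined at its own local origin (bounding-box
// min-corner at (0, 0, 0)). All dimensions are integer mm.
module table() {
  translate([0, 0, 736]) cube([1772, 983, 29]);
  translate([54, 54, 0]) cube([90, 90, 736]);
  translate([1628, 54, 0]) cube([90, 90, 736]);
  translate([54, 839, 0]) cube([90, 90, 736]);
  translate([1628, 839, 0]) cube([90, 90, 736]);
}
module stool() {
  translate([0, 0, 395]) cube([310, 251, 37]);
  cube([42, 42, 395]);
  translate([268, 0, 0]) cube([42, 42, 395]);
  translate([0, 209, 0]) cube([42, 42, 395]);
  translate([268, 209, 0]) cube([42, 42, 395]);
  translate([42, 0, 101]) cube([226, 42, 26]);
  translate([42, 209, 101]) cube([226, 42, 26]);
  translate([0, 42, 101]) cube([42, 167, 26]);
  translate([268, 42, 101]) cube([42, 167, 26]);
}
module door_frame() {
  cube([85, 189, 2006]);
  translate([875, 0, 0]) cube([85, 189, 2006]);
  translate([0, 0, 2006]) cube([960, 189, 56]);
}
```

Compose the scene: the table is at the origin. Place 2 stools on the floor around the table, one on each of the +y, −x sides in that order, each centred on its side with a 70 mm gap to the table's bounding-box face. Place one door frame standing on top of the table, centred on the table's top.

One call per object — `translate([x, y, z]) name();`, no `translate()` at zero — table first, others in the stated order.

table();
translate([731, 1053, 0]) stool();
translate([-380, 366, 0]) stool();
translate([406, 397, 765]) door_frame();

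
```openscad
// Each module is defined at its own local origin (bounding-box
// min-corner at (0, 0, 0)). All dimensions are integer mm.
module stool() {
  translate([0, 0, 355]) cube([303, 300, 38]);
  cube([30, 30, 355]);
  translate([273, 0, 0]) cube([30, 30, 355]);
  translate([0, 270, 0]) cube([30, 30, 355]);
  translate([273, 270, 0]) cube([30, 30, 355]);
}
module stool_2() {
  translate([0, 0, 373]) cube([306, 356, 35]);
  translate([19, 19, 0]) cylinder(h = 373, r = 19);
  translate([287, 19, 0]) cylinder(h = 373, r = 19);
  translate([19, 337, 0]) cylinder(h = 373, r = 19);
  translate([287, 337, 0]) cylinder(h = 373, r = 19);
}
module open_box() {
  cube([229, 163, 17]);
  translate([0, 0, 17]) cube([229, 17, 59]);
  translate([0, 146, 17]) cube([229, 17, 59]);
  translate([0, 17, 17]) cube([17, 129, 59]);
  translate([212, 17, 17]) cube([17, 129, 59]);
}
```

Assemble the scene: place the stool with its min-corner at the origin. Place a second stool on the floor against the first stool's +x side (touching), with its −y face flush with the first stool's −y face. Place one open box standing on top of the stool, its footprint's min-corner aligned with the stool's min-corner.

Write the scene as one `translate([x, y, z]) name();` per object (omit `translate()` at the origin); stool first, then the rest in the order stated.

stool();
translate([303, 0, 0]) stool_2();
translate([0, 0, 393]) open_box();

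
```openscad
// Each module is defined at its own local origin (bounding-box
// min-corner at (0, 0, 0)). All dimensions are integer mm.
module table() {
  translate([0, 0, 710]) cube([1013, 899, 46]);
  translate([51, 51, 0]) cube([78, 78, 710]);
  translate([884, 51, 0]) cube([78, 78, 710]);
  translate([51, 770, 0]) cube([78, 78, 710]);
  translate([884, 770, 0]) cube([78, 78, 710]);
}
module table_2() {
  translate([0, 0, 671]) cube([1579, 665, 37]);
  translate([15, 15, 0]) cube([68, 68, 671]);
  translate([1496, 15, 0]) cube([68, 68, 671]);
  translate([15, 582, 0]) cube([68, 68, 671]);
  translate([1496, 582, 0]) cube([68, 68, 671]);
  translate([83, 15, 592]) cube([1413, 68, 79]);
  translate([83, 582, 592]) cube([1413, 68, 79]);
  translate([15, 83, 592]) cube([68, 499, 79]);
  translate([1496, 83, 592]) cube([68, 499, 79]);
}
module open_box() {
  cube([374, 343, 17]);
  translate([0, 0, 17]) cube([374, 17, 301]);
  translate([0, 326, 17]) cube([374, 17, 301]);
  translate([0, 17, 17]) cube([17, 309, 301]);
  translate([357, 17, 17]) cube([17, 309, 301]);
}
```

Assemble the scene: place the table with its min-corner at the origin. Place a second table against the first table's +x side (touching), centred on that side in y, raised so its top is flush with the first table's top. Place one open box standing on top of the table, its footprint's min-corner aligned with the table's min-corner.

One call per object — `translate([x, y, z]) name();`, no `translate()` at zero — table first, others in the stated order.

table();
translate([1013, 117, 48]) table_2();
translate([0, 0, 756]) open_box();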